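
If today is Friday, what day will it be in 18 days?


Tuesday

Start: Friday (index 4)
(4 + 18) mod 7
= 22 mod 7
= 1
Index 1 → Tuesday


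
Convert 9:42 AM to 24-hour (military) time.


09:42

Input: 9:42 AM
AM hour stays: 9


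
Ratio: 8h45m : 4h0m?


35:16 (2.19)

Duration 1: 525 minutes
Duration 2: 240 minutes
Ratio = 525:240
GCD = 15
Simplified = 35:16
As a decimal: 35/16 ≈ 2.19


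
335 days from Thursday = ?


Wednesday

Start: Thursday (index 3)
(3 + 335) mod 7
= 338 mod 7
= 2
Index 2 → Wednesday


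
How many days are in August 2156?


31 days

Month: August (month 8)
August has 31 days


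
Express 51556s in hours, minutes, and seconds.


Hours: 51556 ÷ 3600 = 14 remainder 1156
Minutes: 1156 ÷ 60 = 19 remainder 16
Seconds: 16

14h 19m 16s


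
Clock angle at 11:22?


Hour hand = 11×30 + 22×0.5 = 341.0°
Minute hand = 22×6 = 132°
Difference = |341.0 - 132| = 209.0°
Since > 180°: 360 - 209.0 = 151.0°

151.0°


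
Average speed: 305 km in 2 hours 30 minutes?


122.0 km/h

Distance: 305 km
Time: 2h 30m = 150 min = 150/60 = 5/2 hours
Speed = 305 ÷ (5/2) = 305 × 2 / 5 = 610/5 = 122.0 km/h


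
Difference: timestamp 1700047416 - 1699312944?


734472 seconds (204.0 hours / 8.50 days)

Difference = 1700047416 - 1699312944 = 734472 seconds
In hours: 734472 / 3600 ≈ 204.0
In days: 734472 / 86400 ≈ 8.50


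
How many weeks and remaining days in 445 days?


63 weeks 4 days

Weeks: 445 ÷ 7 = 63 remainder 4


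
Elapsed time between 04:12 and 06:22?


2h 10m

End time in minutes: 6×60 + 22 = 382
Start time in minutes: 4×60 + 12 = 252
Difference = 382 - 252 = 130 minutes
= 2 hours 10 minutes


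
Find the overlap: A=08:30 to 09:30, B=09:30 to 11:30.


Meeting A: 510-570 (in minutes from midnight)
Meeting B: 570-690
Overlap start = max(510, 570) = 570
Overlap end = min(570, 690) = 570
Overlap = max(0, 570 - 570) = 0 min

0 minutes


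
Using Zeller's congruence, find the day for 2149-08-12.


Zeller's congruence:
q=12, m=8, k=49, j=21
h = (12 + ⌊13×9/5⌋ + 49 + ⌊49/4⌋ + ⌊21/4⌋ - 2×21) mod 7
= (12 + 23 + 49 + 12 + 5 - 42) mod 7
= 59 mod 7 = 3
h=3 → Tuesday

Tuesday


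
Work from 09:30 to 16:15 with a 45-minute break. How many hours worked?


Total time = (16×60+15) - (9×60+30)
= 975 - 570 = 405 min
Minus break: 405 - 45 = 360 min
= 6h 0m

6h 0m (360 minutes)


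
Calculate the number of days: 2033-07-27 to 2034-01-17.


From July 27, 2033 to January 17, 2034
Rest of July 2033: 31 - 27 = 4
Full months: August 31, September 30, October 31, November 30, December 31
Days into January 2034: 17
Total = 4 + 31 + 30 + 31 + 30 + 31 + 17 = 174 days

174 days


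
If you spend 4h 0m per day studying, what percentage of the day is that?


16.7%

Time: 240 minutes
Day: 1440 minutes
Percentage = (240/1440) × 100 ≈ 16.7%


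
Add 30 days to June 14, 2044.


July 14, 2044

Start: June 14, 2044
Add 30 days
June 14 → July 1: 30 - 14 + 1 = 17 days (30 - 17 = 13 left)
July 1 + 13 = July 14, 2044


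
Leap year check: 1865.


No

Rules: divisible by 4 AND (not by 100 OR by 400)
1865 ÷ 4 = 466 remainder 1 → not divisible by 4
Not divisible by 4 → not a leap year


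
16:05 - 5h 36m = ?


Start: 965 minutes from midnight
Subtract: 336 minutes
Remaining: 965 - 336 = 629
Hours: 10, Minutes: 29

10:29


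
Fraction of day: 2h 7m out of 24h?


0.0882 (8.82%)

Total minutes: 2×60 + 7 = 127
Day = 24×60 = 1440 minutes
Fraction = 127/1440 ≈ 0.0882
As a percentage: 127/1440 × 100 ≈ 8.82%


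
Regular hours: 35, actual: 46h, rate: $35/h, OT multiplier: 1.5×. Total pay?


Regular: 35h × $35 = $1225.00
Overtime: 46 - 35 = 11h
OT pay: 11h × $35 × 1.5 = $577.50
Total = $1225.00 + $577.50 = $1802.50

$1802.50


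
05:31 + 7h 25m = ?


12:56

Start: 331 minutes from midnight
Add: 445 minutes
Total: 776 minutes
Hours: 776 ÷ 60 = 12 remainder 56


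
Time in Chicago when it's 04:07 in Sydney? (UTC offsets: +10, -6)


Time difference = UTC-6 - UTC+10 = -16 hours
New hour = (4 -16) mod 24
= -12 mod 24 = 12
Minutes unchanged → 12:07; -12 < 0 → previous day

12:07 (previous day)


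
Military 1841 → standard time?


Hour: 18
18 - 12 = 6 → PM

6:41 PM


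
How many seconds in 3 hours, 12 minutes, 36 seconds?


11556 seconds

Hours: 3 × 3600 = 10800
Minutes: 12 × 60 = 720
Seconds: 36
Total = 10800 + 720 + 36 = 11556


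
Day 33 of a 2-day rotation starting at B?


Shifts: A, B
Start: B (index 1)
Day 33: (1 + 33 - 1) mod 2
= 33 mod 2
= 1
Index 1 → shift B

Shift B


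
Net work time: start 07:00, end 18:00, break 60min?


Total time = (18×60+0) - (7×60+0)
= 1080 - 420 = 660 min
Minus break: 660 - 60 = 600 min
= 10h 0m

10h 0m (600 minutes)


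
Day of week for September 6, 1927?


Tuesday

Zeller's congruence:
q=6, m=9, k=27, j=19
h = (6 + ⌊13×10/5⌋ + 27 + ⌊27/4⌋ + ⌊19/4⌋ - 2×19) mod 7
= (6 + 26 + 27 + 6 + 4 - 38) mod 7
= 31 mod 7 = 3
h=3 → Tuesday


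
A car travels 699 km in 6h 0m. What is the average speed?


116.5 km/h

Distance: 699 km
Time: 6 hours
Speed = 699 / 6 = 116.5 km/h


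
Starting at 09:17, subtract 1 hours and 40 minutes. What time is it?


07:37

Start: 557 minutes from midnight
Subtract: 100 minutes
Remaining: 557 - 100 = 457
Hours: 7, Minutes: 37


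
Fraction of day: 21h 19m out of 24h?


0.8882 (88.82%)

Total minutes: 21×60 + 19 = 1279
Day = 24×60 = 1440 minutes
Fraction = 1279/1440 ≈ 0.8882
As a percentage: 1279/1440 × 100 ≈ 88.82%


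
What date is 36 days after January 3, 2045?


Start: January 3, 2045
Add 36 days
January 3 → February 1: 31 - 3 + 1 = 29 days (36 - 29 = 7 left)
February 1 + 7 = February 8, 2045

February 8, 2045


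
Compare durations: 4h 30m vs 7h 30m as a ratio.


3:5 (0.60)

Duration 1: 270 minutes
Duration 2: 450 minutes
Ratio = 270:450
GCD = 90
Simplified = 3:5
As a decimal: 3/5 = 0.60


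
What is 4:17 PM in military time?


16:17

Input: 4:17 PM
PM: 4 + 12 = 16


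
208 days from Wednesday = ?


Start: Wednesday (index 2)
(2 + 208) mod 7
= 210 mod 7
= 0
Index 0 → Monday

Monday


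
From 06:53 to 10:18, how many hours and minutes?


3h 25m

End time in minutes: 10×60 + 18 = 618
Start time in minutes: 6×60 + 53 = 413
Difference = 618 - 413 = 205 minutes
= 3 hours 25 minutes


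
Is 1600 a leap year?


Yes

Rules: divisible by 4 AND (not by 100 OR by 400)
1600 ÷ 4 = 400 exactly → divisible by 4
1600 ÷ 100 = 16 exactly → divisible by 100
1600 ÷ 400 = 4 exactly → divisible by 400
Divisible by 400 → leap year


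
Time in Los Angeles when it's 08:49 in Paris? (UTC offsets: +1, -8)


Time difference = UTC-8 - UTC+1 = -9 hours
New hour = (8 -9) mod 24
= -1 mod 24 = 23
Minutes unchanged → 23:49; -1 < 0 → previous day

23:49 (previous day)


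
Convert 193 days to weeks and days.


Weeks: 193 ÷ 7 = 27 remainder 4

27 weeks 4 days


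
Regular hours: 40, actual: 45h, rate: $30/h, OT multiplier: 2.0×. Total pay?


Regular: 40h × $30 = $1200.00
Overtime: 45 - 40 = 5h
OT pay: 5h × $30 × 2.0 = $300.00
Total = $1200.00 + $300.00 = $1500.00

$1500.00


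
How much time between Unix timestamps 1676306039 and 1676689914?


Difference = 1676689914 - 1676306039 = 383875 seconds
In hours: 383875 / 3600 ≈ 106.6
In days: 383875 / 86400 ≈ 4.44

383875 seconds (106.6 hours / 4.44 days)


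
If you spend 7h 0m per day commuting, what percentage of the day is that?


Time: 420 minutes
Day: 1440 minutes
Percentage = (420/1440) × 100 ≈ 29.2%

29.2%


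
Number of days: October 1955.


Month: October (month 10)
October has 31 days

31 days


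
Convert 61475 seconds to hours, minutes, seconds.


17h 4m 35s

Hours: 61475 ÷ 3600 = 17 remainder 275
Minutes: 275 ÷ 60 = 4 remainder 35
Seconds: 35


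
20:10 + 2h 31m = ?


Start: 1210 minutes from midnight
Add: 151 minutes
Total: 1361 minutes
Hours: 1361 ÷ 60 = 22 remainder 41

22:41


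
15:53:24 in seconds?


57204 seconds

Hours: 15 × 3600 = 54000
Minutes: 53 × 60 = 3180
Seconds: 24
Total = 54000 + 3180 + 24 = 57204


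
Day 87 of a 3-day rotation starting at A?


Shifts: A, B, C
Start: A (index 0)
Day 87: (0 + 87 - 1) mod 3
= 86 mod 3
= 2
Index 2 → shift C

Shift C


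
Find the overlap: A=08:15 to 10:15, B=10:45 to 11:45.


0 minutes

Meeting A: 495-615 (in minutes from midnight)
Meeting B: 645-705
Overlap start = max(495, 645) = 645
Overlap end = min(615, 705) = 615
Overlap = max(0, 615 - 645) = 0 min


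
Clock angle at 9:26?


Hour hand = 9×30 + 26×0.5 = 283.0°
Minute hand = 26×6 = 156°
Difference = |283.0 - 156| = 127.0°

127.0°


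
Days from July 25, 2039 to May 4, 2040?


From July 25, 2039 to May 4, 2040
Rest of July 2039: 31 - 25 = 6
Full months: August 31, September 30, October 31, November 30, December 31, January 31, February 2040 29, March 31, April 30
Days into May 2040: 4
Total = 6 + 31 + 30 + 31 + 30 + 31 + 31 + 29 + 31 + 30 + 4 = 284 days

284 days


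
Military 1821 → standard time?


Hour: 18
18 - 12 = 6 → PM

6:21 PM


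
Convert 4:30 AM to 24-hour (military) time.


04:30

Input: 4:30 AM
AM hour stays: 4


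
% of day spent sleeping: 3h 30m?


Time: 210 minutes
Day: 1440 minutes
Percentage = (210/1440) × 100 ≈ 14.6%

14.6%


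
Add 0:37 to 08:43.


09:20

Start: 523 minutes from midnight
Add: 37 minutes
Total: 560 minutes
Hours: 560 ÷ 60 = 9 remainder 20


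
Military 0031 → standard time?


Hour: 0
0 → 12 AM (midnight)

12:31 AM


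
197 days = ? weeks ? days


Weeks: 197 ÷ 7 = 28 remainder 1

28 weeks 1 days


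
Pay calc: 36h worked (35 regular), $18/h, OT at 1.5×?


Regular: 35h × $18 = $630.00
Overtime: 36 - 35 = 1h
OT pay: 1h × $18 × 1.5 = $27.00
Total = $630.00 + $27.00 = $657.00

$657.00


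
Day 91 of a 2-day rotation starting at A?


Shift A

Shifts: A, B
Start: A (index 0)
Day 91: (0 + 91 - 1) mod 2
= 90 mod 2
= 0
Index 0 → shift A


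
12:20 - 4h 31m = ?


Start: 740 minutes from midnight
Subtract: 271 minutes
Remaining: 740 - 271 = 469
Hours: 7, Minutes: 49

07:49


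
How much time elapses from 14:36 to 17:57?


End time in minutes: 17×60 + 57 = 1077
Start time in minutes: 14×60 + 36 = 876
Difference = 1077 - 876 = 201 minutes
= 3 hours 21 minutes

3h 21m


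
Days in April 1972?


30 days

Month: April (month 4)
April has 30 days


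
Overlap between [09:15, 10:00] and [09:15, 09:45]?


30 minutes

Meeting A: 555-600 (in minutes from midnight)
Meeting B: 555-585
Overlap start = max(555, 555) = 555
Overlap end = min(600, 585) = 585
Overlap = max(0, 585 - 555) = 30 min


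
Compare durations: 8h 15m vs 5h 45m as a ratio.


33:23 (1.43)

Duration 1: 495 minutes
Duration 2: 345 minutes
Ratio = 495:345
GCD = 15
Simplified = 33:23
As a decimal: 33/23 ≈ 1.43


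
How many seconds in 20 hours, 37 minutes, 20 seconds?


74240 seconds

Hours: 20 × 3600 = 72000
Minutes: 37 × 60 = 2220
Seconds: 20
Total = 72000 + 2220 + 20 = 74240


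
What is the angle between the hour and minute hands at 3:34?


97.0°

Hour hand = 3×30 + 34×0.5 = 107.0°
Minute hand = 34×6 = 204°
Difference = |107.0 - 204| = 97.0°


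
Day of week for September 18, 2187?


Tuesday

Zeller's congruence:
q=18, m=9, k=87, j=21
h = (18 + ⌊13×10/5⌋ + 87 + ⌊87/4⌋ + ⌊21/4⌋ - 2×21) mod 7
= (18 + 26 + 87 + 21 + 5 - 42) mod 7
= 115 mod 7 = 3
h=3 → Tuesday


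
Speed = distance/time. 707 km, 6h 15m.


Distance: 707 km
Time: 6h 15m = 375 min = 375/60 = 25/4 hours
Speed = 707 ÷ (25/4) = 707 × 4 / 25 = 2828/25 ≈ 113.1 km/h

113.1 km/h


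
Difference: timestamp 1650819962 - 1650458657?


Difference = 1650819962 - 1650458657 = 361305 seconds
In hours: 361305 / 3600 ≈ 100.4
In days: 361305 / 86400 ≈ 4.18

361305 seconds (100.4 hours / 4.18 days)


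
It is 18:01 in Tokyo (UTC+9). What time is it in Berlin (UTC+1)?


Time difference = UTC+1 - UTC+9 = -8 hours
New hour = (18 -8) mod 24
= 10 mod 24 = 10
Minutes unchanged → 10:01

10:01


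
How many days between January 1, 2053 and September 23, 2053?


265 days

From January 1, 2053 to September 23, 2053
Rest of January 2053: 31 - 1 = 30
Full months: February 2053 28, March 31, April 30, May 31, June 30, July 31, August 31
Days into September 2053: 23
Total = 30 + 28 + 31 + 30 + 31 + 30 + 31 + 31 + 23 = 265 days


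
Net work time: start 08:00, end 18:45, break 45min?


10h 0m (600 minutes)

Total time = (18×60+45) - (8×60+0)
= 1125 - 480 = 645 min
Minus break: 645 - 45 = 600 min
= 10h 0m


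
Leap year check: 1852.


Rules: divisible by 4 AND (not by 100 OR by 400)
1852 ÷ 4 = 463 exactly → divisible by 4
1852 ÷ 100 = 18 remainder 52 → not divisible by 100
Divisible by 4 but not by 100 → leap year

Yes


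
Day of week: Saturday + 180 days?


Start: Saturday (index 5)
(5 + 180) mod 7
= 185 mod 7
= 3
Index 3 → Thursday

Thursday


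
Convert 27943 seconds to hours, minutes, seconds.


7h 45m 43s

Hours: 27943 ÷ 3600 = 7 remainder 2743
Minutes: 2743 ÷ 60 = 45 remainder 43
Seconds: 43


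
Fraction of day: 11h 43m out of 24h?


0.4882 (48.82%)

Total minutes: 11×60 + 43 = 703
Day = 24×60 = 1440 minutes
Fraction = 703/1440 ≈ 0.4882
As a percentage: 703/1440 × 100 ≈ 48.82%


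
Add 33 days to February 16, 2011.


March 21, 2011

Start: February 16, 2011
Add 33 days
February 16 → March 1: 28 - 16 + 1 = 13 days (33 - 13 = 20 left)
March 1 + 20 = March 21, 2011


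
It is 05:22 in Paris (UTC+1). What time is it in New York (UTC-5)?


Time difference = UTC-5 - UTC+1 = -6 hours
New hour = (5 -6) mod 24
= -1 mod 24 = 23
Minutes unchanged → 23:22; -1 < 0 → previous day

23:22 (previous day)


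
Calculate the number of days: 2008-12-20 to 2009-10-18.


302 days

From December 20, 2008 to October 18, 2009
Rest of December 2008: 31 - 20 = 11
Full months: January 31, February 2009 28, March 31, April 30, May 31, June 30, July 31, August 31, September 30
Days into October 2009: 18
Total = 11 + 31 + 28 + 31 + 30 + 31 + 30 + 31 + 31 + 30 + 18 = 302 days


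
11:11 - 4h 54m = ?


06:17

Start: 671 minutes from midnight
Subtract: 294 minutes
Remaining: 671 - 294 = 377
Hours: 6, Minutes: 17


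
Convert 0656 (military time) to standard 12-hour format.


Hour: 6
6 < 12 → AM

6:56 AM


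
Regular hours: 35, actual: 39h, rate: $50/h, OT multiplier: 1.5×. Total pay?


Regular: 35h × $50 = $1750.00
Overtime: 39 - 35 = 4h
OT pay: 4h × $50 × 1.5 = $300.00
Total = $1750.00 + $300.00 = $2050.00

$2050.00


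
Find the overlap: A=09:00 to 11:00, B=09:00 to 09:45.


45 minutes

Meeting A: 540-660 (in minutes from midnight)
Meeting B: 540-585
Overlap start = max(540, 540) = 540
Overlap end = min(660, 585) = 585
Overlap = max(0, 585 - 540) = 45 min


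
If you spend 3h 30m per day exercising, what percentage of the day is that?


14.6%

Time: 210 minutes
Day: 1440 minutes
Percentage = (210/1440) × 100 ≈ 14.6%


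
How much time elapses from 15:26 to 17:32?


2h 6m

End time in minutes: 17×60 + 32 = 1052
Start time in minutes: 15×60 + 26 = 926
Difference = 1052 - 926 = 126 minutes
= 2 hours 6 minutes


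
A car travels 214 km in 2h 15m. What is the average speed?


Distance: 214 km
Time: 2h 15m = 135 min = 135/60 = 9/4 hours
Speed = 214 ÷ (9/4) = 214 × 4 / 9 = 856/9 ≈ 95.1 km/h

95.1 km/h


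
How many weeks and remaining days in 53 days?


7 weeks 4 days

Weeks: 53 ÷ 7 = 7 remainder 4


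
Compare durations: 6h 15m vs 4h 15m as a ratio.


Duration 1: 375 minutes
Duration 2: 255 minutes
Ratio = 375:255
GCD = 15
Simplified = 25:17
As a decimal: 25/17 ≈ 1.47

25:17 (1.47)


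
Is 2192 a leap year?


Yes

Rules: divisible by 4 AND (not by 100 OR by 400)
2192 ÷ 4 = 548 exactly → divisible by 4
2192 ÷ 100 = 21 remainder 92 → not divisible by 100
Divisible by 4 but not by 100 → leap year


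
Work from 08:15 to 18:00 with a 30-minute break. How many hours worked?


9h 15m (555 minutes)

Total time = (18×60+0) - (8×60+15)
= 1080 - 495 = 585 min
Minus break: 585 - 30 = 555 min
= 9h 15m


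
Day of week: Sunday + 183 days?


Monday

Start: Sunday (index 6)
(6 + 183) mod 7
= 189 mod 7
= 0
Index 0 → Monday


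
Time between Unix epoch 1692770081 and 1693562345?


792264 seconds (220.1 hours / 9.17 days)

Difference = 1693562345 - 1692770081 = 792264 seconds
In hours: 792264 / 3600 ≈ 220.1
In days: 792264 / 86400 ≈ 9.17


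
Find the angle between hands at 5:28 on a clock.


4.0°

Hour hand = 5×30 + 28×0.5 = 164.0°
Minute hand = 28×6 = 168°
Difference = |164.0 - 168| = 4.0°


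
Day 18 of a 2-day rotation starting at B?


Shifts: A, B
Start: B (index 1)
Day 18: (1 + 18 - 1) mod 2
= 18 mod 2
= 0
Index 0 → shift A

Shift A


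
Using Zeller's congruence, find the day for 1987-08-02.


Zeller's congruence:
q=2, m=8, k=87, j=19
h = (2 + ⌊13×9/5⌋ + 87 + ⌊87/4⌋ + ⌊19/4⌋ - 2×19) mod 7
= (2 + 23 + 87 + 21 + 4 - 38) mod 7
= 99 mod 7 = 1
h=1 → Sunday

Sunday


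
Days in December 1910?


Month: December (month 12)
December has 31 days

31 days


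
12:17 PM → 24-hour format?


Input: 12:17 PM
12 PM → 12 (noon)

12:17


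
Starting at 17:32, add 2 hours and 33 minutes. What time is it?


Start: 1052 minutes from midnight
Add: 153 minutes
Total: 1205 minutes
Hours: 1205 ÷ 60 = 20 remainder 5

20:05


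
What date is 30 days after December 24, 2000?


Start: December 24, 2000
Add 30 days
December 24 → January 1: 31 - 24 + 1 = 8 days (30 - 8 = 22 left)
January 1 + 22 = January 23, 2001

January 23, 2001


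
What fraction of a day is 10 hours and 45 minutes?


0.4479 (44.79%)

Total minutes: 10×60 + 45 = 645
Day = 24×60 = 1440 minutes
Fraction = 645/1440 ≈ 0.4479
As a percentage: 645/1440 × 100 ≈ 44.79%


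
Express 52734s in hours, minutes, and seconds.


14h 38m 54s

Hours: 52734 ÷ 3600 = 14 remainder 2334
Minutes: 2334 ÷ 60 = 38 remainder 54
Seconds: 54


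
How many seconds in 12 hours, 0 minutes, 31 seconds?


Hours: 12 × 3600 = 43200
Minutes: 0 × 60 = 0
Seconds: 31
Total = 43200 + 0 + 31 = 43231

43231 seconds


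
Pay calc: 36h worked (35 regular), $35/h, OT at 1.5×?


$1277.50

Regular: 35h × $35 = $1225.00
Overtime: 36 - 35 = 1h
OT pay: 1h × $35 × 1.5 = $52.50
Total = $1225.00 + $52.50 = $1277.50


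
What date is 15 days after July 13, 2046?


July 28, 2046

Start: July 13, 2046
Add 15 days
July 13 + 15 = July 28, 2046


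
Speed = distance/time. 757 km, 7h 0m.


108.1 km/h

Distance: 757 km
Time: 7 hours
Speed = 757 / 7 ≈ 108.1 km/h


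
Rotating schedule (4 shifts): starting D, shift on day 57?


Shift D

Shifts: A, B, C, D
Start: D (index 3)
Day 57: (3 + 57 - 1) mod 4
= 59 mod 4
= 3
Index 3 → shift D


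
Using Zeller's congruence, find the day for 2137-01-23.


Zeller's congruence:
q=23, m=13, k=36, j=21
h = (23 + ⌊13×14/5⌋ + 36 + ⌊36/4⌋ + ⌊21/4⌋ - 2×21) mod 7
= (23 + 36 + 36 + 9 + 5 - 42) mod 7
= 67 mod 7 = 4
h=4 → Wednesday

Wednesday


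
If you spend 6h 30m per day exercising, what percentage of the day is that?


27.1%

Time: 390 minutes
Day: 1440 minutes
Percentage = (390/1440) × 100 ≈ 27.1%


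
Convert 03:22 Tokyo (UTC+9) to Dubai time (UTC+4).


22:22 (previous day)

Time difference = UTC+4 - UTC+9 = -5 hours
New hour = (3 -5) mod 24
= -2 mod 24 = 22
Minutes unchanged → 22:22; -2 < 0 → previous day


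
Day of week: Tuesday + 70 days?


Start: Tuesday (index 1)
(1 + 70) mod 7
= 71 mod 7
= 1
Index 1 → Tuesday

Tuesday


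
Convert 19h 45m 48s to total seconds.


71148 seconds

Hours: 19 × 3600 = 68400
Minutes: 45 × 60 = 2700
Seconds: 48
Total = 68400 + 2700 + 48 = 71148


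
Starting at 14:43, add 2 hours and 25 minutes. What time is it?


17:08

Start: 883 minutes from midnight
Add: 145 minutes
Total: 1028 minutes
Hours: 1028 ÷ 60 = 17 remainder 8


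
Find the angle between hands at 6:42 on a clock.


Hour hand = 6×30 + 42×0.5 = 201.0°
Minute hand = 42×6 = 252°
Difference = |201.0 - 252| = 51.0°

51.0°


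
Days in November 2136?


Month: November (month 11)
November has 30 days

30 days


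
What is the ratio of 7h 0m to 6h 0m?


7:6 (1.17)

Duration 1: 420 minutes
Duration 2: 360 minutes
Ratio = 420:360
GCD = 60
Simplified = 7:6
As a decimal: 7/6 ≈ 1.17


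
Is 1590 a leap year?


No

Rules: divisible by 4 AND (not by 100 OR by 400)
1590 ÷ 4 = 397 remainder 2 → not divisible by 4
Not divisible by 4 → not a leap year


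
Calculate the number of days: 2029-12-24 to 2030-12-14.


355 days

From December 24, 2029 to December 14, 2030
Rest of December 2029: 31 - 24 = 7
Full months: January 31, February 2030 28, March 31, April 30, May 31, June 30, July 31, August 31, September 30, October 31, November 30
Days into December 2030: 14
Total = 7 + 31 + 28 + 31 + 30 + 31 + 30 + 31 + 31 + 30 + 31 + 30 + 14 = 355 days


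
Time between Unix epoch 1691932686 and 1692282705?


350019 seconds (97.2 hours / 4.05 days)

Difference = 1692282705 - 1691932686 = 350019 seconds
In hours: 350019 / 3600 ≈ 97.2
In days: 350019 / 86400 ≈ 4.05


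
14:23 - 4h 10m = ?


Start: 863 minutes from midnight
Subtract: 250 minutes
Remaining: 863 - 250 = 613
Hours: 10, Minutes: 13

10:13


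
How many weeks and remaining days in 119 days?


Weeks: 119 ÷ 7 = 17 remainder 0

17 weeks 0 days


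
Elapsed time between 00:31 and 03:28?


2h 57m

End time in minutes: 3×60 + 28 = 208
Start time in minutes: 0×60 + 31 = 31
Difference = 208 - 31 = 177 minutes
= 2 hours 57 minutes


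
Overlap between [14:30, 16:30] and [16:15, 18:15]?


15 minutes

Meeting A: 870-990 (in minutes from midnight)
Meeting B: 975-1095
Overlap start = max(870, 975) = 975
Overlap end = min(990, 1095) = 990
Overlap = max(0, 990 - 975) = 15 min


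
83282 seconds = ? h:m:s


Hours: 83282 ÷ 3600 = 23 remainder 482
Minutes: 482 ÷ 60 = 8 remainder 2
Seconds: 2

23h 8m 2s


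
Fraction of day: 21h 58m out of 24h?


Total minutes: 21×60 + 58 = 1318
Day = 24×60 = 1440 minutes
Fraction = 1318/1440 ≈ 0.9153
As a percentage: 1318/1440 × 100 ≈ 91.53%

0.9153 (91.53%)


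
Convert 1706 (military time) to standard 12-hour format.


Hour: 17
17 - 12 = 5 → PM

5:06 PM


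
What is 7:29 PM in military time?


Input: 7:29 PM
PM: 7 + 12 = 19

19:29


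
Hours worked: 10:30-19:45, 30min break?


Total time = (19×60+45) - (10×60+30)
= 1185 - 630 = 555 min
Minus break: 555 - 30 = 525 min
= 8h 45m

8h 45m (525 minutes)


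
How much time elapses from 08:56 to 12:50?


3h 54m

End time in minutes: 12×60 + 50 = 770
Start time in minutes: 8×60 + 56 = 536
Difference = 770 - 536 = 234 minutes
= 3 hours 54 minutes


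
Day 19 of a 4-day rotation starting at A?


Shift C

Shifts: A, B, C, D
Start: A (index 0)
Day 19: (0 + 19 - 1) mod 4
= 18 mod 4
= 2
Index 2 → shift C


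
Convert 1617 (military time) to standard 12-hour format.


Hour: 16
16 - 12 = 4 → PM

4:17 PM


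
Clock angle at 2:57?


106.5°

Hour hand = 2×30 + 57×0.5 = 88.5°
Minute hand = 57×6 = 342°
Difference = |88.5 - 342| = 253.5°
Since > 180°: 360 - 253.5 = 106.5°


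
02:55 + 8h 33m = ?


11:28

Start: 175 minutes from midnight
Add: 513 minutes
Total: 688 minutes
Hours: 688 ÷ 60 = 11 remainder 28


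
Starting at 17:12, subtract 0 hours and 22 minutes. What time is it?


16:50

Start: 1032 minutes from midnight
Subtract: 22 minutes
Remaining: 1032 - 22 = 1010
Hours: 16, Minutes: 50


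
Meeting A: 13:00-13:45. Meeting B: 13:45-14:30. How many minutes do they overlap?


Meeting A: 780-825 (in minutes from midnight)
Meeting B: 825-870
Overlap start = max(780, 825) = 825
Overlap end = min(825, 870) = 825
Overlap = max(0, 825 - 825) = 0 min

0 minutes


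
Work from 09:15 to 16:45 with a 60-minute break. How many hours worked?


6h 30m (390 minutes)

Total time = (16×60+45) - (9×60+15)
= 1005 - 555 = 450 min
Minus break: 450 - 60 = 390 min
= 6h 30m


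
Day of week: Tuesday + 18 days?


Saturday

Start: Tuesday (index 1)
(1 + 18) mod 7
= 19 mod 7
= 5
Index 5 → Saturday


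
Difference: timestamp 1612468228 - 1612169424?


298804 seconds (83.0 hours / 3.46 days)

Difference = 1612468228 - 1612169424 = 298804 seconds
In hours: 298804 / 3600 ≈ 83.0
In days: 298804 / 86400 ≈ 3.46


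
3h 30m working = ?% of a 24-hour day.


Time: 210 minutes
Day: 1440 minutes
Percentage = (210/1440) × 100 ≈ 14.6%

14.6%


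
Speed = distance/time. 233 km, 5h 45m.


40.5 km/h

Distance: 233 km
Time: 5h 45m = 345 min = 345/60 = 23/4 hours
Speed = 233 ÷ (23/4) = 233 × 4 / 23 = 932/23 ≈ 40.5 km/h


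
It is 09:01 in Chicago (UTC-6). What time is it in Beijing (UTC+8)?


23:01

Time difference = UTC+8 - UTC-6 = +14 hours
New hour = (9 + 14) mod 24
= 23 mod 24 = 23
Minutes unchanged → 23:01


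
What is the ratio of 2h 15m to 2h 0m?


Duration 1: 135 minutes
Duration 2: 120 minutes
Ratio = 135:120
GCD = 15
Simplified = 9:8
As a decimal: 9/8 ≈ 1.13

9:8 (1.13)


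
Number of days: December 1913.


31 days

Month: December (month 12)
December has 31 days


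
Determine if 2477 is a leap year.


Rules: divisible by 4 AND (not by 100 OR by 400)
2477 ÷ 4 = 619 remainder 1 → not divisible by 4
Not divisible by 4 → not a leap year

No


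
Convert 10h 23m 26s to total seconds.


Hours: 10 × 3600 = 36000
Minutes: 23 × 60 = 1380
Seconds: 26
Total = 36000 + 1380 + 26 = 37406

37406 seconds


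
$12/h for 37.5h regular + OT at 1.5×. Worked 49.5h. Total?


Regular: 37.5h × $12 = $450.00
Overtime: 49.5 - 37.5 = 12.0h
OT pay: 12.0h × $12 × 1.5 = $216.00
Total = $450.00 + $216.00 = $666.00

$666.00


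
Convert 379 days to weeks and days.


54 weeks 1 days

Weeks: 379 ÷ 7 = 54 remainder 1


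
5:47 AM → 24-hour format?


05:47

Input: 5:47 AM
AM hour stays: 5


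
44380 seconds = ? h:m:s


12h 19m 40s

Hours: 44380 ÷ 3600 = 12 remainder 1180
Minutes: 1180 ÷ 60 = 19 remainder 40
Seconds: 40


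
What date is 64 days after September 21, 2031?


Start: September 21, 2031
Add 64 days
September 21 → October 1: 30 - 21 + 1 = 10 days (64 - 10 = 54 left)
October 1 → November 1: 31 - 1 + 1 = 31 days (54 - 31 = 23 left)
November 1 + 23 = November 24, 2031

November 24, 2031


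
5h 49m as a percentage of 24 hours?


Total minutes: 5×60 + 49 = 349
Day = 24×60 = 1440 minutes
Fraction = 349/1440 ≈ 0.2424
As a percentage: 349/1440 × 100 ≈ 24.24%

0.2424 (24.24%)


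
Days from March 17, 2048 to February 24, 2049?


From March 17, 2048 to February 24, 2049
Rest of March 2048: 31 - 17 = 14
Full months: April 30, May 31, June 30, July 31, August 31, September 30, October 31, November 30, December 31, January 31
Days into February 2049: 24
Total = 14 + 30 + 31 + 30 + 31 + 31 + 30 + 31 + 30 + 31 + 31 + 24 = 344 days

344 days


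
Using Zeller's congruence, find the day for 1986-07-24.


Zeller's congruence:
q=24, m=7, k=86, j=19
h = (24 + ⌊13×8/5⌋ + 86 + ⌊86/4⌋ + ⌊19/4⌋ - 2×19) mod 7
= (24 + 20 + 86 + 21 + 4 - 38) mod 7
= 117 mod 7 = 5
h=5 → Thursday

Thursday


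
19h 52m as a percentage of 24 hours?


Total minutes: 19×60 + 52 = 1192
Day = 24×60 = 1440 minutes
Fraction = 1192/1440 ≈ 0.8278
As a percentage: 1192/1440 × 100 ≈ 82.78%

0.8278 (82.78%)


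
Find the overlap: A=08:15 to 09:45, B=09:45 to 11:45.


0 minutes

Meeting A: 495-585 (in minutes from midnight)
Meeting B: 585-705
Overlap start = max(495, 585) = 585
Overlap end = min(585, 705) = 585
Overlap = max(0, 585 - 585) = 0 min


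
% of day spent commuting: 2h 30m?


10.4%

Time: 150 minutes
Day: 1440 minutes
Percentage = (150/1440) × 100 ≈ 10.4%


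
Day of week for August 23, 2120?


Friday

Zeller's congruence:
q=23, m=8, k=20, j=21
h = (23 + ⌊13×9/5⌋ + 20 + ⌊20/4⌋ + ⌊21/4⌋ - 2×21) mod 7
= (23 + 23 + 20 + 5 + 5 - 42) mod 7
= 34 mod 7 = 6
h=6 → Friday


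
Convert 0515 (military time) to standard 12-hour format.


Hour: 5
5 < 12 → AM

5:15 AM


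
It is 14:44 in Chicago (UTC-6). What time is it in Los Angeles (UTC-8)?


Time difference = UTC-8 - UTC-6 = -2 hours
New hour = (14 -2) mod 24
= 12 mod 24 = 12
Minutes unchanged → 12:44

12:44


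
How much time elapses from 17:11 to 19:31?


End time in minutes: 19×60 + 31 = 1171
Start time in minutes: 17×60 + 11 = 1031
Difference = 1171 - 1031 = 140 minutes
= 2 hours 20 minutes

2h 20m


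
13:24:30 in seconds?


48270 seconds

Hours: 13 × 3600 = 46800
Minutes: 24 × 60 = 1440
Seconds: 30
Total = 46800 + 1440 + 30 = 48270


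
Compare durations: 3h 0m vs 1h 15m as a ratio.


Duration 1: 180 minutes
Duration 2: 75 minutes
Ratio = 180:75
GCD = 15
Simplified = 12:5
As a decimal: 12/5 = 2.40

12:5 (2.40)


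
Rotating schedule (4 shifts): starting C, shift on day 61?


Shift C

Shifts: A, B, C, D
Start: C (index 2)
Day 61: (2 + 61 - 1) mod 4
= 62 mod 4
= 2
Index 2 → shift C


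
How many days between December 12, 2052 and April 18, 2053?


127 days

From December 12, 2052 to April 18, 2053
Rest of December 2052: 31 - 12 = 19
Full months: January 31, February 2053 28, March 31
Days into April 2053: 18
Total = 19 + 31 + 28 + 31 + 18 = 127 days


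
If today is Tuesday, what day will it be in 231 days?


Tuesday

Start: Tuesday (index 1)
(1 + 231) mod 7
= 232 mod 7
= 1
Index 1 → Tuesday


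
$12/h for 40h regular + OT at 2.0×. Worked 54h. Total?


Regular: 40h × $12 = $480.00
Overtime: 54 - 40 = 14h
OT pay: 14h × $12 × 2.0 = $336.00
Total = $480.00 + $336.00 = $816.00

$816.00


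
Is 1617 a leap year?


No

Rules: divisible by 4 AND (not by 100 OR by 400)
1617 ÷ 4 = 404 remainder 1 → not divisible by 4
Not divisible by 4 → not a leap year


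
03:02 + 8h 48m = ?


Start: 182 minutes from midnight
Add: 528 minutes
Total: 710 minutes
Hours: 710 ÷ 60 = 11 remainder 50

11:50


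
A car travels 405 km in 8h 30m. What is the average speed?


47.6 km/h

Distance: 405 km
Time: 8h 30m = 510 min = 510/60 = 17/2 hours
Speed = 405 ÷ (17/2) = 405 × 2 / 17 = 810/17 ≈ 47.6 km/h


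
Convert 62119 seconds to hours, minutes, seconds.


17h 15m 19s

Hours: 62119 ÷ 3600 = 17 remainder 919
Minutes: 919 ÷ 60 = 15 remainder 19
Seconds: 19


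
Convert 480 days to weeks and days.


68 weeks 4 days

Weeks: 480 ÷ 7 = 68 remainder 4


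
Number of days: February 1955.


28 days

Month: February (month 2)
February: 28 or 29 (leap year)
1955 leap year? No


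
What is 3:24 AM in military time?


03:24

Input: 3:24 AM
AM hour stays: 3


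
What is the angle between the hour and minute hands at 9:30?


Hour hand = 9×30 + 30×0.5 = 285.0°
Minute hand = 30×6 = 180°
Difference = |285.0 - 180| = 105.0°

105.0°


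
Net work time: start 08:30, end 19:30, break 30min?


10h 30m (630 minutes)

Total time = (19×60+30) - (8×60+30)
= 1170 - 510 = 660 min
Minus break: 660 - 30 = 630 min
= 10h 30m


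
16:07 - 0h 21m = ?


Start: 967 minutes from midnight
Subtract: 21 minutes
Remaining: 967 - 21 = 946
Hours: 15, Minutes: 46

15:46


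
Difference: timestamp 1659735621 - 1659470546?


265075 seconds (73.6 hours / 3.07 days)

Difference = 1659735621 - 1659470546 = 265075 seconds
In hours: 265075 / 3600 ≈ 73.6
In days: 265075 / 86400 ≈ 3.07


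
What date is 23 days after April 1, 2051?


Start: April 1, 2051
Add 23 days
April 1 + 23 = April 24, 2051

April 24, 2051


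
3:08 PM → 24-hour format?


15:08

Input: 3:08 PM
PM: 3 + 12 = 15


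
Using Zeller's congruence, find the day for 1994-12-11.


Sunday

Zeller's congruence:
q=11, m=12, k=94, j=19
h = (11 + ⌊13×13/5⌋ + 94 + ⌊94/4⌋ + ⌊19/4⌋ - 2×19) mod 7
= (11 + 33 + 94 + 23 + 4 - 38) mod 7
= 127 mod 7 = 1
h=1 → Sunday


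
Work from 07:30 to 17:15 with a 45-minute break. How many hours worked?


Total time = (17×60+15) - (7×60+30)
= 1035 - 450 = 585 min
Minus break: 585 - 45 = 540 min
= 9h 0m

9h 0m (540 minutes)


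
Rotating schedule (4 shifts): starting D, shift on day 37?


Shift D

Shifts: A, B, C, D
Start: D (index 3)
Day 37: (3 + 37 - 1) mod 4
= 39 mod 4
= 3
Index 3 → shift D


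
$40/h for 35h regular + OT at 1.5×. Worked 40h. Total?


$1700.00

Regular: 35h × $40 = $1400.00
Overtime: 40 - 35 = 5h
OT pay: 5h × $40 × 1.5 = $300.00
Total = $1400.00 + $300.00 = $1700.00


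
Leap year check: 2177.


Rules: divisible by 4 AND (not by 100 OR by 400)
2177 ÷ 4 = 544 remainder 1 → not divisible by 4
Not divisible by 4 → not a leap year

No


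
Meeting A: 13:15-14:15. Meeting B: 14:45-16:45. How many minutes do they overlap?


0 minutes

Meeting A: 795-855 (in minutes from midnight)
Meeting B: 885-1005
Overlap start = max(795, 885) = 885
Overlap end = min(855, 1005) = 855
Overlap = max(0, 855 - 885) = 0 min


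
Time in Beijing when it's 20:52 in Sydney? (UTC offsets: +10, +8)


18:52

Time difference = UTC+8 - UTC+10 = -2 hours
New hour = (20 -2) mod 24
= 18 mod 24 = 18
Minutes unchanged → 18:52


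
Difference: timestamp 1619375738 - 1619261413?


Difference = 1619375738 - 1619261413 = 114325 seconds
In hours: 114325 / 3600 ≈ 31.8
In days: 114325 / 86400 ≈ 1.32

114325 seconds (31.8 hours / 1.32 days)


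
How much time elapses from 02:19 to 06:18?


3h 59m

End time in minutes: 6×60 + 18 = 378
Start time in minutes: 2×60 + 19 = 139
Difference = 378 - 139 = 239 minutes
= 3 hours 59 minutes


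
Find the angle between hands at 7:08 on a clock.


166.0°

Hour hand = 7×30 + 8×0.5 = 214.0°
Minute hand = 8×6 = 48°
Difference = |214.0 - 48| = 166.0°


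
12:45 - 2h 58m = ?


09:47

Start: 765 minutes from midnight
Subtract: 178 minutes
Remaining: 765 - 178 = 587
Hours: 9, Minutes: 47


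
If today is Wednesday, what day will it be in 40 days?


Monday

Start: Wednesday (index 2)
(2 + 40) mod 7
= 42 mod 7
= 0
Index 0 → Monday


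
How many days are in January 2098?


Month: January (month 1)
January has 31 days

31 days


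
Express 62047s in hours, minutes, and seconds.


Hours: 62047 ÷ 3600 = 17 remainder 847
Minutes: 847 ÷ 60 = 14 remainder 7
Seconds: 7

17h 14m 7s


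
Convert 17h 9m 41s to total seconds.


61781 seconds

Hours: 17 × 3600 = 61200
Minutes: 9 × 60 = 540
Seconds: 41
Total = 61200 + 540 + 41 = 61781


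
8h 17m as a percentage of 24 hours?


Total minutes: 8×60 + 17 = 497
Day = 24×60 = 1440 minutes
Fraction = 497/1440 ≈ 0.3451
As a percentage: 497/1440 × 100 ≈ 34.51%

0.3451 (34.51%)


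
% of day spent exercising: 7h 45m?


32.3%

Time: 465 minutes
Day: 1440 minutes
Percentage = (465/1440) × 100 ≈ 32.3%


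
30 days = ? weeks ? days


Weeks: 30 ÷ 7 = 4 remainder 2

4 weeks 2 days


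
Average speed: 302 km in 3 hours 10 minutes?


Distance: 302 km
Time: 3h 10m = 190 min = 190/60 = 19/6 hours
Speed = 302 ÷ (19/6) = 302 × 6 / 19 = 1812/19 ≈ 95.4 km/h

95.4 km/h


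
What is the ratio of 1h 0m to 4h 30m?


2:9 (0.22)

Duration 1: 60 minutes
Duration 2: 270 minutes
Ratio = 60:270
GCD = 30
Simplified = 2:9
As a decimal: 2/9 ≈ 0.22


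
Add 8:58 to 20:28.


05:26 (next day)

Start: 1228 minutes from midnight
Add: 538 minutes
Total: 1766 minutes
Hours: 1766 ÷ 60 = 29 remainder 26
29 ≥ 24 → 29 - 24 = 5 (next day)


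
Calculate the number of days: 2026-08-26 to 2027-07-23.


331 days

From August 26, 2026 to July 23, 2027
Rest of August 2026: 31 - 26 = 5
Full months: September 30, October 31, November 30, December 31, January 31, February 2027 28, March 31, April 30, May 31, June 30
Days into July 2027: 23
Total = 5 + 30 + 31 + 30 + 31 + 31 + 28 + 31 + 30 + 31 + 30 + 23 = 331 days


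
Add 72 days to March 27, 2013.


Start: March 27, 2013
Add 72 days
March 27 → April 1: 31 - 27 + 1 = 5 days (72 - 5 = 67 left)
April 1 → May 1: 30 - 1 + 1 = 30 days (67 - 30 = 37 left)
May 1 → June 1: 31 - 1 + 1 = 31 days (37 - 31 = 6 left)
June 1 + 6 = June 7, 2013

June 7, 2013


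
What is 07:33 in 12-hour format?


7:33 AM

Hour: 7
7 < 12 → AM


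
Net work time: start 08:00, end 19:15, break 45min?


Total time = (19×60+15) - (8×60+0)
= 1155 - 480 = 675 min
Minus break: 675 - 45 = 630 min
= 10h 30m

10h 30m (630 minutes)


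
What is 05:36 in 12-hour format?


5:36 AM

Hour: 5
5 < 12 → AM


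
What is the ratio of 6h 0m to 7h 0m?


6:7 (0.86)

Duration 1: 360 minutes
Duration 2: 420 minutes
Ratio = 360:420
GCD = 60
Simplified = 6:7
As a decimal: 6/7 ≈ 0.86


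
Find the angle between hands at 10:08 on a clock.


Hour hand = 10×30 + 8×0.5 = 304.0°
Minute hand = 8×6 = 48°
Difference = |304.0 - 48| = 256.0°
Since > 180°: 360 - 256.0 = 104.0°

104.0°


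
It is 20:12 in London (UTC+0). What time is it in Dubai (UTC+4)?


00:12 (next day)

Time difference = UTC+4 - UTC+0 = +4 hours
New hour = (20 + 4) mod 24
= 24 mod 24 = 0
Minutes unchanged → 00:12; 24 ≥ 24 → next day


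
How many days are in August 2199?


Month: August (month 8)
August has 31 days

31 days


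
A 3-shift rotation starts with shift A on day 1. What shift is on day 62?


Shifts: A, B, C
Start: A (index 0)
Day 62: (0 + 62 - 1) mod 3
= 61 mod 3
= 1
Index 1 → shift B

Shift B


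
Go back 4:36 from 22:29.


17:53

Start: 1349 minutes from midnight
Subtract: 276 minutes
Remaining: 1349 - 276 = 1073
Hours: 17, Minutes: 53


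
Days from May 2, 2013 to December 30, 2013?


242 days

From May 2, 2013 to December 30, 2013
Rest of May 2013: 31 - 2 = 29
Full months: June 30, July 31, August 31, September 30, October 31, November 30
Days into December 2013: 30
Total = 29 + 30 + 31 + 31 + 30 + 31 + 30 + 30 = 242 days


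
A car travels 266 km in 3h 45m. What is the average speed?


Distance: 266 km
Time: 3h 45m = 225 min = 225/60 = 15/4 hours
Speed = 266 ÷ (15/4) = 266 × 4 / 15 = 1064/15 ≈ 70.9 km/h

70.9 km/h


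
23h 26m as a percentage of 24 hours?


0.9764 (97.64%)

Total minutes: 23×60 + 26 = 1406
Day = 24×60 = 1440 minutes
Fraction = 1406/1440 ≈ 0.9764
As a percentage: 1406/1440 × 100 ≈ 97.64%


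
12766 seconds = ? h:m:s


Hours: 12766 ÷ 3600 = 3 remainder 1966
Minutes: 1966 ÷ 60 = 32 remainder 46
Seconds: 46

3h 32m 46s


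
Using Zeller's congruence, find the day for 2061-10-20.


Zeller's congruence:
q=20, m=10, k=61, j=20
h = (20 + ⌊13×11/5⌋ + 61 + ⌊61/4⌋ + ⌊20/4⌋ - 2×20) mod 7
= (20 + 28 + 61 + 15 + 5 - 40) mod 7
= 89 mod 7 = 5
h=5 → Thursday

Thursday


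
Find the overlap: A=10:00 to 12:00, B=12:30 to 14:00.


Meeting A: 600-720 (in minutes from midnight)
Meeting B: 750-840
Overlap start = max(600, 750) = 750
Overlap end = min(720, 840) = 720
Overlap = max(0, 720 - 750) = 0 min

0 minutes


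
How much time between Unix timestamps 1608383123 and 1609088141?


Difference = 1609088141 - 1608383123 = 705018 seconds
In hours: 705018 / 3600 ≈ 195.8
In days: 705018 / 86400 ≈ 8.16

705018 seconds (195.8 hours / 8.16 days)


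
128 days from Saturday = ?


Monday

Start: Saturday (index 5)
(5 + 128) mod 7
= 133 mod 7
= 0
Index 0 → Monday
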